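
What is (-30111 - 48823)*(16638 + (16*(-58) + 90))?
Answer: -1247157200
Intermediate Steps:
(-30111 - 48823)*(16638 + (16*(-58) + 90)) = -78934*(16638 + (-928 + 90)) = -78934*(16638 - 838) = -78934*15800 = -1247157200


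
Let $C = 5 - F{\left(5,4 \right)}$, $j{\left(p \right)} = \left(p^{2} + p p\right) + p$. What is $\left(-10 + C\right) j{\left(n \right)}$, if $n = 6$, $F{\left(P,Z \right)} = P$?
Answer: $-780$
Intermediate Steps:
$j{\left(p \right)} = p + 2 p^{2}$ ($j{\left(p \right)} = \left(p^{2} + p^{2}\right) + p = 2 p^{2} + p = p + 2 p^{2}$)
$C = 0$ ($C = 5 - 5 = 0$)
$\left(-10 + C\right) j{\left(n \right)} = \left(-10 + 0\right) 6 \left(1 + 2 \cdot 6\right) = - 10 \cdot 6 \left(1 + 12\right) = - 10 \cdot 6 \cdot 13 = \left(-10\right) 78 = -780$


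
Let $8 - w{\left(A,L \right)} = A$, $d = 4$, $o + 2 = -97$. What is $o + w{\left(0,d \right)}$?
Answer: $-91$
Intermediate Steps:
$o = -99$ ($o = -2 - 97 = -99$)
$w{\left(A,L \right)} = 8 - A$
$o + w{\left(0,d \right)} = -99 + \left(8 - 0\right) = -99 + \left(8 + 0\right) = -99 + 8 = -91$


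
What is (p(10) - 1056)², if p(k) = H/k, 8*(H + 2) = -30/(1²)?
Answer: 1786161169/1600 ≈ 1.1164e+6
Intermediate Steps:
H = -23/4 (H = -2 + (-30/(1²))/8 = -2 + (-30/1)/8 = -2 + (-30*1)/8 = -2 + (⅛)*(-30) = -2 - 15/4 = -23/4 ≈ -5.7500)
p(k) = -23/(4*k)
(p(10) - 1056)² = (-23/4/10 - 1056)² = (-23/4*⅒ - 1056)² = (-23/40 - 1056)² = (-42263/40)² = 1786161169/1600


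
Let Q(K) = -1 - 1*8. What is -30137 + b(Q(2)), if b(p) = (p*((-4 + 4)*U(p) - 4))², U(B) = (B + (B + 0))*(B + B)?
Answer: -28841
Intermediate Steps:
U(B) = 4*B² (U(B) = (B + B)*(2*B) = (2*B)*(2*B) = 4*B²)
Q(K) = -9 (Q(K) = -1 - 8 = -9)
b(p) = 16*p² (b(p) = (p*((-4 + 4)*(4*p²) - 4))² = (p*(0*(4*p²) - 4))² = (p*(0 - 4))² = (p*(-4))² = (-4*p)² = 16*p²)
-30137 + b(Q(2)) = -30137 + 16*(-9)² = -30137 + 16*81 = -30137 + 1296 = -28841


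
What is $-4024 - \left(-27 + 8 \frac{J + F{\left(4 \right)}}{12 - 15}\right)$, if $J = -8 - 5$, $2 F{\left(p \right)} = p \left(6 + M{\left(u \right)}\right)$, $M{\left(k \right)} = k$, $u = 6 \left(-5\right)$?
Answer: $- \frac{12479}{3} \approx -4159.7$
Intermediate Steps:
$u = -30$
$F{\left(p \right)} = - 12 p$ ($F{\left(p \right)} = \frac{p \left(6 - 30\right)}{2} = \frac{p \left(-24\right)}{2} = \frac{\left(-24\right) p}{2} = - 12 p$)
$J = -13$ ($J = -8 - 5 = -13$)
$-4024 - \left(-27 + 8 \frac{J + F{\left(4 \right)}}{12 - 15}\right) = -4024 + \left(- 8 \frac{-13 - 48}{12 - 15} + 27\right) = -4024 + \left(- 8 \frac{-13 - 48}{-3} + 27\right) = -4024 + \left(- 8 \left(\left(-61\right) \left(- \frac{1}{3}\right)\right) + 27\right) = -4024 + \left(\left(-8\right) \frac{61}{3} + 27\right) = -4024 + \left(- \frac{488}{3} + 27\right) = -4024 - \frac{407}{3} = - \frac{12479}{3}$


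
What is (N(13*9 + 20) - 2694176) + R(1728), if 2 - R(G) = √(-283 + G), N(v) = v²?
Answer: -2675405 - 17*√5 ≈ -2.6754e+6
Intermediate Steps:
R(G) = 2 - √(-283 + G)
(N(13*9 + 20) - 2694176) + R(1728) = ((13*9 + 20)² - 2694176) + (2 - √(-283 + 1728)) = ((117 + 20)² - 2694176) + (2 - √1445) = (137² - 2694176) + (2 - 17*√5) = (18769 - 2694176) + (2 - 17*√5) = -2675407 + (2 - 17*√5) = -2675405 - 17*√5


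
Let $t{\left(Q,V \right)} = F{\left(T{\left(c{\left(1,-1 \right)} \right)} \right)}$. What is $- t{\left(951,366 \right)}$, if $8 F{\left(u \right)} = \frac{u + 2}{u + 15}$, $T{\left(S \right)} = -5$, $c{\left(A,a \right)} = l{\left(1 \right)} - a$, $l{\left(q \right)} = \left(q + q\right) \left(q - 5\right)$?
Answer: $\frac{3}{80} \approx 0.0375$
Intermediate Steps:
$l{\left(q \right)} = 2 q \left(-5 + q\right)$
$c{\left(A,a \right)} = -8 - a$ ($c{\left(A,a \right)} = 2 \cdot 1 \left(-5 + 1\right) - a = 2 \cdot 1 \left(-4\right) - a = -8 - a$)
$F{\left(u \right)} = \frac{2 + u}{8 \left(15 + u\right)}$ ($F{\left(u \right)} = \frac{\left(u + 2\right) \frac{1}{u + 15}}{8} = \frac{\left(2 + u\right) \frac{1}{15 + u}}{8} = \frac{\frac{1}{15 + u} \left(2 + u\right)}{8} = \frac{2 + u}{8 \left(15 + u\right)}$)
$t{\left(Q,V \right)} = - \frac{3}{80}$ ($t{\left(Q,V \right)} = \frac{2 - 5}{8 \left(15 - 5\right)} = \frac{1}{8} \cdot \frac{1}{10} \left(-3\right) = - \frac{3}{80}$)
$- t{\left(951,366 \right)} = \left(-1\right) \left(- \frac{3}{80}\right) = \frac{3}{80}$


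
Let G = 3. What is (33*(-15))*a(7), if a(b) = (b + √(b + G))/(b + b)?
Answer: -495/2 - 495*√10/14 ≈ -359.31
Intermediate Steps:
a(b) = (b + √(3 + b))/(2*b) (a(b) = (b + √(b + 3))/(b + b) = (b + √(3 + b))/((2*b)) = (b + √(3 + b))*(1/(2*b)) = (b + √(3 + b))/(2*b))
(33*(-15))*a(7) = (33*(-15))*((½)*(7 + √(3 + 7))/7) = -495*(7 + √10)/(2*7) = -495*(½ + √10/14) = -495/2 - 495*√10/14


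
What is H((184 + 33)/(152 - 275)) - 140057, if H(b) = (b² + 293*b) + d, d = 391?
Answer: -2120780288/15129 ≈ -1.4018e+5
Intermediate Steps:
H(b) = 391 + b² + 293*b (H(b) = (b² + 293*b) + 391 = 391 + b² + 293*b)
H((184 + 33)/(152 - 275)) - 140057 = (391 + ((184 + 33)/(152 - 275))² + 293*((184 + 33)/(152 - 275))) - 140057 = (391 + (217/(-123))² + 293*(217/(-123))) - 140057 = (391 + (217*(-1/123))² + 293*(217*(-1/123))) - 140057 = (391 + (-217/123)² + 293*(-217/123)) - 140057 = (391 + 47089/15129 - 63581/123) - 140057 = -1857935/15129 - 140057 = -2120780288/15129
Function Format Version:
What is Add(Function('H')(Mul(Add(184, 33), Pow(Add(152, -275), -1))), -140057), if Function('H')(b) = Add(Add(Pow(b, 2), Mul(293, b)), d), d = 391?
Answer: Rational(-2120780288, 15129) ≈ -1.4018e+5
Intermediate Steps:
Function('H')(b) = Add(391, Pow(b, 2), Mul(293, b)) (Function('H')(b) = Add(Add(Pow(b, 2), Mul(293, b)), 391) = Add(391, Pow(b, 2), Mul(293, b)))
Add(Function('H')(Mul(Add(184, 33), Pow(Add(152, -275), -1))), -140057) = Add(Add(391, Pow(Mul(Add(184, 33), Pow(Add(152, -275), -1)), 2), Mul(293, Mul(Add(184, 33), Pow(Add(152, -275), -1)))), -140057) = Add(Add(391, Pow(Mul(217, Pow(-123, -1)), 2), Mul(293, Mul(217, Pow(-123, -1)))), -140057) = Add(Add(391, Pow(Mul(217, Rational(-1, 123)), 2), Mul(293, Mul(217, Rational(-1, 123)))), -140057) = Add(Add(391, Pow(Rational(-217, 123), 2), Mul(293, Rational(-217, 123))), -140057) = Add(Add(391, Rational(47089, 15129), Rational(-63581, 123)), -140057) = Add(Rational(-1857935, 15129), -140057) = Rational(-2120780288, 15129)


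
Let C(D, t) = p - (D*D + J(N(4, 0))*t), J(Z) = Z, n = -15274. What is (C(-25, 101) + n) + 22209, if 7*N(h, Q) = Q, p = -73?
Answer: 6237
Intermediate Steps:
N(h, Q) = Q/7
C(D, t) = -73 - D² (C(D, t) = -73 - (D*D + ((⅐)*0)*t) = -73 - (D² + 0*t) = -73 - (D² + 0) = -73 - D²)
(C(-25, 101) + n) + 22209 = ((-73 - 1*(-25)²) - 15274) + 22209 = ((-73 - 1*625) - 15274) + 22209 = ((-73 - 625) - 15274) + 22209 = (-698 - 15274) + 22209 = -15972 + 22209 = 6237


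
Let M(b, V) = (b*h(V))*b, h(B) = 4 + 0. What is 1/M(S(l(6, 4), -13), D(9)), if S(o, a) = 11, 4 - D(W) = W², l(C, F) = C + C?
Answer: 1/484 ≈ 0.0020661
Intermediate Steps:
h(B) = 4
l(C, F) = 2*C
D(W) = 4 - W²
M(b, V) = 4*b² (M(b, V) = (b*4)*b = (4*b)*b = 4*b²)
1/M(S(l(6, 4), -13), D(9)) = 1/(4*11²) = 1/(4*121) = 1/484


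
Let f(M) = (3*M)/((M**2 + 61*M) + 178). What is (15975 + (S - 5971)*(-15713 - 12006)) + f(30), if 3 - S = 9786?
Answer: 634963400899/1454 ≈ 4.3670e+8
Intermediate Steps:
S = -9783 (S = 3 - 1*9786 = 3 - 9786 = -9783)
f(M) = 3*M/(178 + M**2 + 61*M) (f(M) = (3*M)/(178 + M**2 + 61*M) = 3*M/(178 + M**2 + 61*M))
(15975 + (S - 5971)*(-15713 - 12006)) + f(30) = (15975 + (-9783 - 5971)*(-15713 - 12006)) + 3*30/(178 + 30**2 + 61*30) = (15975 - 15754*(-27719)) + 3*30/(178 + 900 + 1830) = (15975 + 436685126) + 3*30/2908 = 436701101 + 3*30*(1/2908) = 436701101 + 45/1454 = 634963400899/1454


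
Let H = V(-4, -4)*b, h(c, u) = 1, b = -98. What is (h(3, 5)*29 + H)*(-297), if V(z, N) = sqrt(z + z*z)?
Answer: -8613 + 58212*sqrt(3) ≈ 92213.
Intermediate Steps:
V(z, N) = sqrt(z + z**2)
H = -196*sqrt(3) (H = sqrt(-4*(1 - 4))*(-98) = sqrt(-4*(-3))*(-98) = sqrt(12)*(-98) = (2*sqrt(3))*(-98) = -196*sqrt(3) ≈ -339.48)
(h(3, 5)*29 + H)*(-297) = (1*29 - 196*sqrt(3))*(-297) = (29 - 196*sqrt(3))*(-297) = -8613 + 58212*sqrt(3)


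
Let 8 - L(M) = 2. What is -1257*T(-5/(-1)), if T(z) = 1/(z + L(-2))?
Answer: -1257/11 ≈ -114.27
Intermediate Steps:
L(M) = 6 (L(M) = 8 - 1*2 = 8 - 2 = 6)
T(z) = 1/(6 + z) (T(z) = 1/(z + 6) = 1/(6 + z))
-1257*T(-5/(-1)) = -1257/(6 - 5/(-1)) = -1257/(6 - 5*(-1)) = -1257/(6 + 5) = -1257/11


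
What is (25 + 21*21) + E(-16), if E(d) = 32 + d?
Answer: 482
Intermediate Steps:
(25 + 21*21) + E(-16) = (25 + 21*21) + (32 - 16) = (25 + 441) + 16 = 466 + 16 = 482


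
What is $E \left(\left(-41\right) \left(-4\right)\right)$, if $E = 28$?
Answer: $4592$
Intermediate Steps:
$E \left(\left(-41\right) \left(-4\right)\right) = 28 \left(\left(-41\right) \left(-4\right)\right) = 28 \cdot 164 = 4592$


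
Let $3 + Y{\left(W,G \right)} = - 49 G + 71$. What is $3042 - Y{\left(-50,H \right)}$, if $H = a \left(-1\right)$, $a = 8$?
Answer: $2582$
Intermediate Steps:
$H = -8$ ($H = 8 \left(-1\right) = -8$)
$Y{\left(W,G \right)} = 68 - 49 G$ ($Y{\left(W,G \right)} = -3 - \left(-71 + 49 G\right) = 68 - 49 G$)
$3042 - Y{\left(-50,H \right)} = 3042 - \left(68 - -392\right) = 3042 - \left(68 + 392\right) = 3042 - 460 = 2582$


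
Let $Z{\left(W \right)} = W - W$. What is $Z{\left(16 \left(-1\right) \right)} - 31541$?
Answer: $-31541$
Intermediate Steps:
$Z{\left(W \right)} = 0$
$Z{\left(16 \left(-1\right) \right)} - 31541 = 0 - 31541 = -31541$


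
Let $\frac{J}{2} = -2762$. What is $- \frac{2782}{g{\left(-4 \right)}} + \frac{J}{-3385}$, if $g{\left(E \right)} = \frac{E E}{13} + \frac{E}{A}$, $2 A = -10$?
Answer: $- \frac{305690191}{223410} \approx -1368.3$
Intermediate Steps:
$J = -5524$ ($J = 2 \left(-2762\right) = -5524$)
$A = -5$ ($A = \frac{1}{2} \left(-10\right) = -5$)
$g{\left(E \right)} = - \frac{E}{5} + \frac{E^{2}}{13}$ ($g{\left(E \right)} = \frac{E E}{13} + \frac{E}{-5} = E^{2} \cdot \frac{1}{13} + E \left(- \frac{1}{5}\right) = \frac{E^{2}}{13} - \frac{E}{5} = - \frac{E}{5} + \frac{E^{2}}{13}$)
$- \frac{2782}{g{\left(-4 \right)}} + \frac{J}{-3385} = - \frac{2782}{\frac{1}{65} \left(-4\right) \left(-13 + 5 \left(-4\right)\right)} - \frac{5524}{-3385} = - \frac{2782}{\frac{1}{65} \left(-4\right) \left(-13 - 20\right)} - - \frac{5524}{3385} = - \frac{2782}{\frac{1}{65} \left(-4\right) \left(-33\right)} + \frac{5524}{3385} = - \frac{2782}{\frac{132}{65}} + \frac{5524}{3385} = \left(-2782\right) \frac{65}{132} + \frac{5524}{3385} = - \frac{90415}{66} + \frac{5524}{3385} = - \frac{305690191}{223410}$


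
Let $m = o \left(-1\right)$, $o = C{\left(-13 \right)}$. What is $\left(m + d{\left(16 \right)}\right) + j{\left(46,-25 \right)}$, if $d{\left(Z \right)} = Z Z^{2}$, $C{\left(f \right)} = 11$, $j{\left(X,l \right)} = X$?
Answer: $4131$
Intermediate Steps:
$o = 11$
$d{\left(Z \right)} = Z^{3}$
$m = -11$ ($m = 11 \left(-1\right) = -11$)
$\left(m + d{\left(16 \right)}\right) + j{\left(46,-25 \right)} = \left(-11 + 16^{3}\right) + 46 = \left(-11 + 4096\right) + 46 = 4085 + 46 = 4131$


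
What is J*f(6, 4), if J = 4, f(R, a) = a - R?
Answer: -8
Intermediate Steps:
J*f(6, 4) = 4*(4 - 1*6) = 4*(4 - 6) = 4*(-2) = -8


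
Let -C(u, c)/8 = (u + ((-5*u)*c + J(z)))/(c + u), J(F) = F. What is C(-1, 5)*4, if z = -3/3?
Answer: -184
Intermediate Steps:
z = -1 (z = -3*⅓ = -1)
C(u, c) = -8*(-1 + u - 5*c*u)/(c + u) (C(u, c) = -8*(u + ((-5*u)*c - 1))/(c + u) = -8*(u + (-5*c*u - 1))/(c + u) = -8*(u + (-1 - 5*c*u))/(c + u) = -8*(-1 + u - 5*c*u)/(c + u))
C(-1, 5)*4 = (8*(1 - 1*(-1) + 5*5*(-1))/(5 - 1))*4 = (8*(1 + 1 - 25)/4)*4 = (8*(¼)*(-23))*4 = -46*4 = -184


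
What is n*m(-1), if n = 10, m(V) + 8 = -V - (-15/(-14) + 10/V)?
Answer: 135/7 ≈ 19.286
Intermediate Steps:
m(V) = -127/14 - V - 10/V (m(V) = -8 + (-V - (-15/(-14) + 10/V)) = -8 + (-V - (-15*(-1/14) + 10/V)) = -8 + (-V - (15/14 + 10/V)) = -8 + (-V + (-15/14 - 10/V)) = -8 + (-15/14 - V - 10/V) = -127/14 - V - 10/V)
n*m(-1) = 10*(-127/14 - 1*(-1) - 10/(-1)) = 10*(-127/14 + 1 - 10*(-1)) = 10*(-127/14 + 1 + 10) = 10*(27/14) = 135/7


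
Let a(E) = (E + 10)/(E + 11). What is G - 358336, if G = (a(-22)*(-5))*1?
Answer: -3941756/11 ≈ -3.5834e+5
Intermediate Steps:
a(E) = (10 + E)/(11 + E)
G = -60/11 (G = (((10 - 22)/(11 - 22))*(-5))*1 = ((-12/(-11))*(-5))*1 = (-1/11*(-12)*(-5))*1 = ((12/11)*(-5))*1 = -60/11*1 = -60/11 ≈ -5.4545)
G - 358336 = -60/11 - 358336 = -3941756/11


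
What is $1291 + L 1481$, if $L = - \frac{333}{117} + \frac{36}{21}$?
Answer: $- \frac{35062}{91} \approx -385.3$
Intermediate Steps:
$L = - \frac{103}{91}$ ($L = \left(-333\right) \frac{1}{117} + 36 \cdot \frac{1}{21} = - \frac{37}{13} + \frac{12}{7} = - \frac{103}{91} \approx -1.1319$)
$1291 + L 1481 = 1291 - \frac{152543}{91} = - \frac{35062}{91}$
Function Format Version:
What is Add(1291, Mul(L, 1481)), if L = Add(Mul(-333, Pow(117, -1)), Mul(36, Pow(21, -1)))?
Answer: Rational(-35062, 91) ≈ -385.30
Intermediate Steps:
L = Rational(-103, 91) (L = Add(Mul(-333, Rational(1, 117)), Mul(36, Rational(1, 21))) = Add(Rational(-37, 13), Rational(12, 7)) = Rational(-103, 91) ≈ -1.1319)
Add(1291, Mul(L, 1481)) = Add(1291, Mul(Rational(-103, 91), 1481)) = Add(1291, Rational(-152543, 91)) = Rational(-35062, 91)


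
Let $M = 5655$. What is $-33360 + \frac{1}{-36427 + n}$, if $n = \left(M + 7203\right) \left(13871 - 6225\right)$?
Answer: $- \frac{3278482055759}{98275841} \approx -33360.0$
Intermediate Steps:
$n = 98312268$ ($n = \left(5655 + 7203\right) \left(13871 - 6225\right) = 12858 \cdot 7646 = 98312268$)
$-33360 + \frac{1}{-36427 + n} = -33360 + \frac{1}{-36427 + 98312268} = -33360 + \frac{1}{98275841} = - \frac{3278482055759}{98275841}$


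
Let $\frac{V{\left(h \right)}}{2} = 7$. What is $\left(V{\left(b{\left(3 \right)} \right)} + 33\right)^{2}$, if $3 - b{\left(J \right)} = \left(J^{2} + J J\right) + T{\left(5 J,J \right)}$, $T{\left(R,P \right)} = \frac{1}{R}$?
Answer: $2209$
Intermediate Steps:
$b{\left(J \right)} = 3 - 2 J^{2} - \frac{1}{5 J}$ ($b{\left(J \right)} = 3 - \left(\left(J^{2} + J J\right) + \frac{1}{5 J}\right) = 3 - \left(\left(J^{2} + J^{2}\right) + \frac{1}{5 J}\right) = 3 - \left(2 J^{2} + \frac{1}{5 J}\right) = 3 - 2 J^{2} - \frac{1}{5 J}$)
$V{\left(h \right)} = 14$ ($V{\left(h \right)} = 2 \cdot 7 = 14$)
$\left(V{\left(b{\left(3 \right)} \right)} + 33\right)^{2} = \left(14 + 33\right)^{2} = 47^{2} = 2209$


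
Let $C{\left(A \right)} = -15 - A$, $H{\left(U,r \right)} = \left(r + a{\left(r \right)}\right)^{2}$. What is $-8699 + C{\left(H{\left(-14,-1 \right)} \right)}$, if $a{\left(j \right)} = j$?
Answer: $-8718$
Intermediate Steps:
$H{\left(U,r \right)} = 4 r^{2}$ ($H{\left(U,r \right)} = \left(r + r\right)^{2} = \left(2 r\right)^{2} = 4 r^{2}$)
$-8699 + C{\left(H{\left(-14,-1 \right)} \right)} = -8699 - \left(15 + 4 \left(-1\right)^{2}\right) = -8699 - \left(15 + 4 \cdot 1\right) = -8699 - 19 = -8718$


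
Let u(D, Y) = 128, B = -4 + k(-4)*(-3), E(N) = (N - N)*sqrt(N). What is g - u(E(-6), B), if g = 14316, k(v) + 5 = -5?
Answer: 14188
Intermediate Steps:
k(v) = -10 (k(v) = -5 - 5 = -10)
E(N) = 0 (E(N) = 0*sqrt(N) = 0)
B = 26 (B = -4 - 10*(-3) = -4 + 30 = 26)
g - u(E(-6), B) = 14316 - 1*128 = 14316 - 128 = 14188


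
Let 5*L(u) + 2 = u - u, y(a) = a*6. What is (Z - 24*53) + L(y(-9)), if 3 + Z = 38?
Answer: -6187/5 ≈ -1237.4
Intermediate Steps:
Z = 35 (Z = -3 + 38 = 35)
y(a) = 6*a
L(u) = -⅖ (L(u) = -⅖ + (u - u)/5 = -⅖ + (⅕)*0 = -⅖ + 0 = -⅖)
(Z - 24*53) + L(y(-9)) = (35 - 24*53) - ⅖ = (35 - 1272) - ⅖ = -1237 - ⅖ = -6187/5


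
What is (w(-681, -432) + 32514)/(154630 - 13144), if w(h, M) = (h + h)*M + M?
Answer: 103411/23581 ≈ 4.3854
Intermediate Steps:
w(h, M) = M + 2*M*h (w(h, M) = (2*h)*M + M = 2*M*h + M = M + 2*M*h)
(w(-681, -432) + 32514)/(154630 - 13144) = (-432*(1 + 2*(-681)) + 32514)/(154630 - 13144) = (-432*(1 - 1362) + 32514)/141486 = (-432*(-1361) + 32514)*(1/141486) = (587952 + 32514)*(1/141486) = 620466*(1/141486) = 103411/23581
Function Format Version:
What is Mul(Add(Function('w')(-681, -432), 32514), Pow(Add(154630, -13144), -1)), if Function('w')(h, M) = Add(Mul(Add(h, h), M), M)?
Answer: Rational(103411, 23581) ≈ 4.3854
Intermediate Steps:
Function('w')(h, M) = Add(M, Mul(2, M, h)) (Function('w')(h, M) = Add(Mul(Mul(2, h), M), M) = Add(Mul(2, M, h), M) = Add(M, Mul(2, M, h)))
Mul(Add(Function('w')(-681, -432), 32514), Pow(Add(154630, -13144), -1)) = Mul(Add(Mul(-432, Add(1, Mul(2, -681))), 32514), Pow(Add(154630, -13144), -1)) = Mul(Add(Mul(-432, Add(1, -1362)), 32514), Pow(141486, -1)) = Mul(Add(Mul(-432, -1361), 32514), Rational(1, 141486)) = Mul(Add(587952, 32514), Rational(1, 141486)) = Mul(620466, Rational(1, 141486)) = Rational(103411, 23581)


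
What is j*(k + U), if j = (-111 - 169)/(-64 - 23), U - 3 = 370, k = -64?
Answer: 28840/29 ≈ 994.48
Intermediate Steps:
U = 373 (U = 3 + 370 = 373)
j = 280/87 (j = -280/(-87) = -280*(-1/87) = 280/87 ≈ 3.2184)
j*(k + U) = 280*(-64 + 373)/87 = (280/87)*309 = 28840/29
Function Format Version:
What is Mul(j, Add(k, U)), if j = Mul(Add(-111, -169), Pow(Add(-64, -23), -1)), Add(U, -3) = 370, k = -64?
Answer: Rational(28840, 29) ≈ 994.48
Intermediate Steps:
U = 373 (U = Add(3, 370) = 373)
j = Rational(280, 87) (j = Mul(-280, Pow(-87, -1)) = Mul(-280, Rational(-1, 87)) = Rational(280, 87) ≈ 3.2184)
Mul(j, Add(k, U)) = Mul(Rational(280, 87), Add(-64, 373)) = Mul(Rational(280, 87), 309) = Rational(28840, 29)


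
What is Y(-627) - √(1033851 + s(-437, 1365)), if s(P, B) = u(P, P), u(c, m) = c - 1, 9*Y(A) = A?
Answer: -209/3 - √1033413 ≈ -1086.2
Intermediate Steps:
Y(A) = A/9
u(c, m) = -1 + c
s(P, B) = -1 + P
Y(-627) - √(1033851 + s(-437, 1365)) = (⅑)*(-627) - √(1033851 + (-1 - 437)) = -209/3 - √(1033851 - 438) = -209/3 - √1033413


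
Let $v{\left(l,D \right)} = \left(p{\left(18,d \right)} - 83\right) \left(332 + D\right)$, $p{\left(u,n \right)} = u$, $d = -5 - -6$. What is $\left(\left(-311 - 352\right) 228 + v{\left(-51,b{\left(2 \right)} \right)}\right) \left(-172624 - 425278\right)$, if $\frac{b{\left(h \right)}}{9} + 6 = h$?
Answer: $101884892408$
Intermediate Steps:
$d = 1$ ($d = -5 + 6 = 1$)
$b{\left(h \right)} = -54 + 9 h$
$v{\left(l,D \right)} = -21580 - 65 D$ ($v{\left(l,D \right)} = \left(18 - 83\right) \left(332 + D\right) = - 65 \left(332 + D\right) = -21580 - 65 D$)
$\left(\left(-311 - 352\right) 228 + v{\left(-51,b{\left(2 \right)} \right)}\right) \left(-172624 - 425278\right) = \left(\left(-311 - 352\right) 228 - \left(21580 + 65 \left(-54 + 9 \cdot 2\right)\right)\right) \left(-172624 - 425278\right) = \left(\left(-663\right) 228 - \left(21580 + 65 \left(-54 + 18\right)\right)\right) \left(-597902\right) = \left(-151164 - 19240\right) \left(-597902\right) = \left(-170404\right) \left(-597902\right) = 101884892408$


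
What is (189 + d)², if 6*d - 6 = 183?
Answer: 194481/4 ≈ 48620.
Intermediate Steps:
d = 63/2 (d = 1 + (⅙)*183 = 1 + 61/2 = 63/2 ≈ 31.500)
(189 + d)² = (189 + 63/2)² = (441/2)² = 194481/4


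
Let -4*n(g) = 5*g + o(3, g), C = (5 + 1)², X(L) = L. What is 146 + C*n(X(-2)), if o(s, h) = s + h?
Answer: 227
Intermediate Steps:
o(s, h) = h + s
C = 36 (C = 6² = 36)
n(g) = -¾ - 3*g/2 (n(g) = -(5*g + (g + 3))/4 = -(5*g + (3 + g))/4 = -(3 + 6*g)/4 = -¾ - 3*g/2)
146 + C*n(X(-2)) = 146 + 36*(-¾ - 3/2*(-2)) = 146 + 36*(-¾ + 3) = 146 + 36*(9/4) = 146 + 81 = 227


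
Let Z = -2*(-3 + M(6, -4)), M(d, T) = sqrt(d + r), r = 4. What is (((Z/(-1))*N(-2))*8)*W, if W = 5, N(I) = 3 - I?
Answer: -1200 + 400*sqrt(10) ≈ 64.911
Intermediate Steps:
M(d, T) = sqrt(4 + d) (M(d, T) = sqrt(d + 4) = sqrt(4 + d))
Z = 6 - 2*sqrt(10) (Z = -2*(-3 + sqrt(4 + 6)) = -2*(-3 + sqrt(10)) = 6 - 2*sqrt(10) ≈ -0.32456)
(((Z/(-1))*N(-2))*8)*W = ((((6 - 2*sqrt(10))/(-1))*(3 - 1*(-2)))*8)*5 = ((((6 - 2*sqrt(10))*(-1))*(3 + 2))*8)*5 = (((-6 + 2*sqrt(10))*5)*8)*5 = ((-30 + 10*sqrt(10))*8)*5 = (-240 + 80*sqrt(10))*5 = -1200 + 400*sqrt(10)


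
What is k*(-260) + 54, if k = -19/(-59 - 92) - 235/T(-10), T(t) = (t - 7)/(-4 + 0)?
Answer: 36959038/2567 ≈ 14398.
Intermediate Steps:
T(t) = 7/4 - t/4 (T(t) = (-7 + t)/(-4) = (-7 + t)*(-¼) = 7/4 - t/4)
k = -141617/2567 (k = -19/(-59 - 92) - 235/(7/4 - ¼*(-10)) = -19/(-151) - 235/(7/4 + 5/2) = -19*(-1/151) - 235/17/4 = 19/151 - 235*4/17 = 19/151 - 940/17 = -141617/2567 ≈ -55.168)
k*(-260) + 54 = -141617/2567*(-260) + 54 = 36820420/2567 + 54 = 36959038/2567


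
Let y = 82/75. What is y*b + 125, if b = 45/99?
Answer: 20707/165 ≈ 125.50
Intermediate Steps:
y = 82/75 (y = 82*(1/75) = 82/75 ≈ 1.0933)
b = 5/11 (b = 45*(1/99) = 5/11 ≈ 0.45455)
y*b + 125 = (82/75)*(5/11) + 125 = 82/165 + 125 = 20707/165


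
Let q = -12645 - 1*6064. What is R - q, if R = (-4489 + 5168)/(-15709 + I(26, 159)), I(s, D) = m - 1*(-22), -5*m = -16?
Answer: 1467137676/78419 ≈ 18709.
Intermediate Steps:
m = 16/5 (m = -1/5*(-16) = 16/5 ≈ 3.2000)
I(s, D) = 126/5 (I(s, D) = 16/5 - 1*(-22) = 16/5 + 22 = 126/5)
q = -18709 (q = -12645 - 6064 = -18709)
R = -3395/78419 (R = (-4489 + 5168)/(-15709 + 126/5) = 679/(-78419/5) = 679*(-5/78419) = -3395/78419 ≈ -0.043293)
R - q = -3395/78419 - 1*(-18709) = -3395/78419 + 18709 = 1467137676/78419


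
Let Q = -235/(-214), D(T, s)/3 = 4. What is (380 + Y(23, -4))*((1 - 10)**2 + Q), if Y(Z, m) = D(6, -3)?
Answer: 3443524/107 ≈ 32182.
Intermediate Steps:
D(T, s) = 12 (D(T, s) = 3*4 = 12)
Q = 235/214 (Q = -235*(-1/214) = 235/214 ≈ 1.0981)
Y(Z, m) = 12
(380 + Y(23, -4))*((1 - 10)**2 + Q) = (380 + 12)*((1 - 10)**2 + 235/214) = 392*((-9)**2 + 235/214) = 392*(81 + 235/214) = 392*(17569/214) = 3443524/107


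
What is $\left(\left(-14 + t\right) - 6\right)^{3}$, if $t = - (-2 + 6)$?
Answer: $-13824$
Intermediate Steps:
$t = -4$ ($t = \left(-1\right) 4 = -4$)
$\left(\left(-14 + t\right) - 6\right)^{3} = \left(\left(-14 - 4\right) - 6\right)^{3} = \left(-18 - 6\right)^{3} = \left(-24\right)^{3} = -13824$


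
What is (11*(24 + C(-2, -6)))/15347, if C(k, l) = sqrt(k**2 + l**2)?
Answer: 264/15347 + 22*sqrt(10)/15347 ≈ 0.021735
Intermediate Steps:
(11*(24 + C(-2, -6)))/15347 = (11*(24 + sqrt((-2)**2 + (-6)**2)))/15347 = (11*(24 + sqrt(4 + 36)))*(1/15347) = (11*(24 + sqrt(40)))*(1/15347) = (11*(24 + 2*sqrt(10)))*(1/15347) = (264 + 22*sqrt(10))*(1/15347) = 264/15347 + 22*sqrt(10)/15347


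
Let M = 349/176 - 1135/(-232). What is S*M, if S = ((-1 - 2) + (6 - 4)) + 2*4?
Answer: 245637/5104 ≈ 48.126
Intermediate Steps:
M = 35091/5104 (M = 349*(1/176) - 1135*(-1/232) = 349/176 + 1135/232 = 35091/5104 ≈ 6.8752)
S = 7 (S = (-3 + 2) + 8 = -1 + 8 = 7)
S*M = 7*(35091/5104) = 245637/5104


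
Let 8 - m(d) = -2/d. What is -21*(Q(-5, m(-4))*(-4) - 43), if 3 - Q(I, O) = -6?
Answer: 1659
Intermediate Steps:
m(d) = 8 + 2/d (m(d) = 8 - (-2)/d = 8 + 2/d)
Q(I, O) = 9 (Q(I, O) = 3 - 1*(-6) = 3 + 6 = 9)
-21*(Q(-5, m(-4))*(-4) - 43) = -21*(9*(-4) - 43) = -21*(-36 - 43) = -21*(-79) = 1659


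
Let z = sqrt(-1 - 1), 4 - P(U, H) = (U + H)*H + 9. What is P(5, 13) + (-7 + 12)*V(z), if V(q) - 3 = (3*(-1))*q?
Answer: -224 - 15*I*sqrt(2) ≈ -224.0 - 21.213*I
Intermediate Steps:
P(U, H) = -5 - H*(H + U) (P(U, H) = 4 - ((U + H)*H + 9) = 4 - ((H + U)*H + 9) = 4 - (H*(H + U) + 9) = 4 - (9 + H*(H + U)) = 4 + (-9 - H*(H + U)) = -5 - H*(H + U))
z = I*sqrt(2) (z = sqrt(-2) = I*sqrt(2) ≈ 1.4142*I)
V(q) = 3 - 3*q (V(q) = 3 + (3*(-1))*q = 3 - 3*q)
P(5, 13) + (-7 + 12)*V(z) = (-5 - 1*13**2 - 1*13*5) + (-7 + 12)*(3 - 3*I*sqrt(2)) = (-5 - 1*169 - 65) + 5*(3 - 3*I*sqrt(2)) = (-5 - 169 - 65) + (15 - 15*I*sqrt(2)) = -239 + (15 - 15*I*sqrt(2)) = -224 - 15*I*sqrt(2)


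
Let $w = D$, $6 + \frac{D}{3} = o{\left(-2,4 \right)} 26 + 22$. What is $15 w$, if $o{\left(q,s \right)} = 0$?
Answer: $720$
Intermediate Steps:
$D = 48$ ($D = -18 + 3 \left(0 \cdot 26 + 22\right) = -18 + 3 \left(0 + 22\right) = -18 + 3 \cdot 22 = -18 + 66 = 48$)
$w = 48$
$15 w = 15 \cdot 48 = 720$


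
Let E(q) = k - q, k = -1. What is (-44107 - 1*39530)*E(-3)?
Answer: -167274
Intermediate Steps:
E(q) = -1 - q
(-44107 - 1*39530)*E(-3) = (-44107 - 1*39530)*(-1 - 1*(-3)) = (-44107 - 39530)*(-1 + 3) = -83637*2 = -167274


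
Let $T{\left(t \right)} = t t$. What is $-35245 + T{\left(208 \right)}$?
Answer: $8019$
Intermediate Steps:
$T{\left(t \right)} = t^{2}$
$-35245 + T{\left(208 \right)} = -35245 + 208^{2} = -35245 + 43264 = 8019$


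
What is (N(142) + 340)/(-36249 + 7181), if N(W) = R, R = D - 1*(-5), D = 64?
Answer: -409/29068 ≈ -0.014070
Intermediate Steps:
R = 69 (R = 64 - 1*(-5) = 64 + 5 = 69)
N(W) = 69
(N(142) + 340)/(-36249 + 7181) = (69 + 340)/(-36249 + 7181) = 409/(-29068) = 409*(-1/29068) = -409/29068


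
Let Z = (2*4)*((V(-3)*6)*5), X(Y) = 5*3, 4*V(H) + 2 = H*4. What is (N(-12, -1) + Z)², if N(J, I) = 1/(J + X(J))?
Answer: 6345361/9 ≈ 7.0504e+5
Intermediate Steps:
V(H) = -½ + H (V(H) = -½ + (H*4)/4 = -½ + (4*H)/4 = -½ + H)
X(Y) = 15
N(J, I) = 1/(15 + J) (N(J, I) = 1/(J + 15) = 1/(15 + J))
Z = -840 (Z = (2*4)*(((-½ - 3)*6)*5) = 8*(-7/2*6*5) = 8*(-21*5) = 8*(-105) = -840)
(N(-12, -1) + Z)² = (1/(15 - 12) - 840)² = (1/3 - 840)² = (⅓ - 840)² = (-2519/3)² = 6345361/9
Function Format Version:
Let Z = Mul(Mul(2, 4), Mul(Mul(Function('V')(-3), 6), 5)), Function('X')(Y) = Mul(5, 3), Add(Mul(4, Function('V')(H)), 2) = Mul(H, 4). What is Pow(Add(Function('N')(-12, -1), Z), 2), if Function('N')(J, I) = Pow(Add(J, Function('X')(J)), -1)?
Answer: Rational(6345361, 9) ≈ 7.0504e+5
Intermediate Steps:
Function('V')(H) = Add(Rational(-1, 2), H) (Function('V')(H) = Add(Rational(-1, 2), Mul(Rational(1, 4), Mul(H, 4))) = Add(Rational(-1, 2), Mul(Rational(1, 4), Mul(4, H))) = Add(Rational(-1, 2), H))
Function('X')(Y) = 15
Function('N')(J, I) = Pow(Add(15, J), -1) (Function('N')(J, I) = Pow(Add(J, 15), -1) = Pow(Add(15, J), -1))
Z = -840 (Z = Mul(Mul(2, 4), Mul(Mul(Add(Rational(-1, 2), -3), 6), 5)) = Mul(8, Mul(Mul(Rational(-7, 2), 6), 5)) = Mul(8, Mul(-21, 5)) = Mul(8, -105) = -840)
Pow(Add(Function('N')(-12, -1), Z), 2) = Pow(Add(Pow(Add(15, -12), -1), -840), 2) = Pow(Add(Pow(3, -1), -840), 2) = Pow(Add(Rational(1, 3), -840), 2) = Pow(Rational(-2519, 3), 2) = Rational(6345361, 9)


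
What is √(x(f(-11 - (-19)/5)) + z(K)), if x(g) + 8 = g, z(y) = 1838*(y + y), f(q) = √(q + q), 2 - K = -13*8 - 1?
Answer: √(9833100 + 30*I*√10)/5 ≈ 627.16 + 0.0030254*I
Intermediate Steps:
K = 107 (K = 2 - (-13*8 - 1) = 2 - (-104 - 1) = 2 - 1*(-105) = 2 + 105 = 107)
f(q) = √2*√q (f(q) = √(2*q) = √2*√q)
z(y) = 3676*y (z(y) = 1838*(2*y) = 3676*y)
x(g) = -8 + g
√(x(f(-11 - (-19)/5)) + z(K)) = √((-8 + √2*√(-11 - (-19)/5)) + 3676*107) = √((-8 + √2*√(-11 - (-19)/5)) + 393332) = √((-8 + √2*√(-11 - 1*(-19/5))) + 393332) = √((-8 + √2*√(-11 + 19/5)) + 393332) = √((-8 + √2*√(-36/5)) + 393332) = √((-8 + √2*(6*I*√5/5)) + 393332) = √((-8 + 6*I*√10/5) + 393332) = √(393324 + 6*I*√10/5)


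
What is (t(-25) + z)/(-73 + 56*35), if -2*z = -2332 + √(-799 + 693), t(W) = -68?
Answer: 366/629 - I*√106/3774 ≈ 0.58188 - 0.002728*I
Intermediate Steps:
z = 1166 - I*√106/2 (z = -(-2332 + √(-799 + 693))/2 = -(-2332 + √(-106))/2 = -(-2332 + I*√106)/2 = 1166 - I*√106/2 ≈ 1166.0 - 5.1478*I)
(t(-25) + z)/(-73 + 56*35) = (-68 + (1166 - I*√106/2))/(-73 + 56*35) = (1098 - I*√106/2)/(-73 + 1960) = (1098 - I*√106/2)/1887 = (1098 - I*√106/2)*(1/1887) = 366/629 - I*√106/3774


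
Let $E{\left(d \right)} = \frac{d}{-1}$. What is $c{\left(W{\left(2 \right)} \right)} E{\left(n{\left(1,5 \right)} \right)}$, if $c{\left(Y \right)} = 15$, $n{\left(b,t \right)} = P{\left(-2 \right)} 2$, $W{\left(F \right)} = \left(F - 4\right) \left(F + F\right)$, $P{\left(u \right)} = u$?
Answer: $60$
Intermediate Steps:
$W{\left(F \right)} = 2 F \left(-4 + F\right)$ ($W{\left(F \right)} = \left(-4 + F\right) 2 F = 2 F \left(-4 + F\right)$)
$n{\left(b,t \right)} = -4$ ($n{\left(b,t \right)} = \left(-2\right) 2 = -4$)
$E{\left(d \right)} = - d$ ($E{\left(d \right)} = d \left(-1\right) = - d$)
$c{\left(W{\left(2 \right)} \right)} E{\left(n{\left(1,5 \right)} \right)} = 15 \left(\left(-1\right) \left(-4\right)\right) = 15 \cdot 4 = 60$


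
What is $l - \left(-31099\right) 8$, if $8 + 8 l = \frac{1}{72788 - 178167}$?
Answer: $\frac{209738774311}{843032} \approx 2.4879 \cdot 10^{5}$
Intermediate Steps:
$l = - \frac{843033}{843032}$ ($l = -1 + \frac{1}{8 \left(72788 - 178167\right)} = -1 + \frac{1}{8 \left(-105379\right)} = -1 + \frac{1}{8} \left(- \frac{1}{105379}\right) = -1 - \frac{1}{843032} = - \frac{843033}{843032} \approx -1.0$)
$l - \left(-31099\right) 8 = - \frac{843033}{843032} - \left(-31099\right) 8 = - \frac{843033}{843032} - -248792 = - \frac{843033}{843032} + 248792 = \frac{209738774311}{843032}$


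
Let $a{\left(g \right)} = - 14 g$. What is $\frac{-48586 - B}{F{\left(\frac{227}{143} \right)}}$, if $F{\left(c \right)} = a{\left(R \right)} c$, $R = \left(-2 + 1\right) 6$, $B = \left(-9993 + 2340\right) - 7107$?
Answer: $- \frac{2418559}{9534} \approx -253.68$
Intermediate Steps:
$B = -14760$ ($B = -7653 - 7107 = -14760$)
$R = -6$ ($R = \left(-1\right) 6 = -6$)
$F{\left(c \right)} = 84 c$ ($F{\left(c \right)} = \left(-14\right) \left(-6\right) c = 84 c$)
$\frac{-48586 - B}{F{\left(\frac{227}{143} \right)}} = \frac{-48586 - -14760}{84 \cdot \frac{227}{143}} = \frac{-48586 + 14760}{84 \cdot 227 \cdot \frac{1}{143}} = - \frac{33826}{84 \cdot \frac{227}{143}} = - \frac{33826}{\frac{19068}{143}} = \left(-33826\right) \frac{143}{19068} = - \frac{2418559}{9534}$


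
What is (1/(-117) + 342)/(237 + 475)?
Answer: 40013/83304 ≈ 0.48033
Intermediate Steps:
(1/(-117) + 342)/(237 + 475) = (-1/117 + 342)/712 = (40013/117)*(1/712) = 40013/83304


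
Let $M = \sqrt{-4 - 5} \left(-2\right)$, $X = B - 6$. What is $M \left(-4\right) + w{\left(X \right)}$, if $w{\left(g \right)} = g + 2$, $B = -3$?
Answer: $-7 + 24 i \approx -7.0 + 24.0 i$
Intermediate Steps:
$X = -9$ ($X = -3 - 6 = -9$)
$M = - 6 i$ ($M = \sqrt{-9} \left(-2\right) = 3 i \left(-2\right) = - 6 i \approx - 6.0 i$)
$w{\left(g \right)} = 2 + g$
$M \left(-4\right) + w{\left(X \right)} = - 6 i \left(-4\right) + \left(2 - 9\right) = 24 i - 7 = -7 + 24 i$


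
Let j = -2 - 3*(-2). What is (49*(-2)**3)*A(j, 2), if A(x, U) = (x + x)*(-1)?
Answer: 3136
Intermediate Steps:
j = 4 (j = -2 + 6 = 4)
A(x, U) = -2*x (A(x, U) = (2*x)*(-1) = -2*x)
(49*(-2)**3)*A(j, 2) = (49*(-2)**3)*(-2*4) = (49*(-8))*(-8) = -392*(-8) = 3136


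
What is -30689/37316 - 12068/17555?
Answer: -989074883/655082380 ≈ -1.5098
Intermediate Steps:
-30689/37316 - 12068/17555 = -989074883/655082380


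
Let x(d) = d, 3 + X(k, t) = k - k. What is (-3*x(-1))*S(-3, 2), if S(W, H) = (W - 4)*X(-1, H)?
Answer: 63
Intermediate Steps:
X(k, t) = -3 (X(k, t) = -3 + (k - k) = -3 + 0 = -3)
S(W, H) = 12 - 3*W (S(W, H) = (W - 4)*(-3) = (-4 + W)*(-3) = 12 - 3*W)
(-3*x(-1))*S(-3, 2) = (-3*(-1))*(12 - 3*(-3)) = 3*(12 + 9) = 3*21 = 63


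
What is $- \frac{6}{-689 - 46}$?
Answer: $\frac{2}{245} \approx 0.0081633$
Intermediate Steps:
$- \frac{6}{-689 - 46} = - \frac{6}{-735} = \left(-6\right) \left(- \frac{1}{735}\right) = \frac{2}{245}$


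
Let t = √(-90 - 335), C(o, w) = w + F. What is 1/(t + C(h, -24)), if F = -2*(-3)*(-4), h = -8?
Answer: -48/2729 - 5*I*√17/2729 ≈ -0.017589 - 0.0075542*I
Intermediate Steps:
F = -24 (F = 6*(-4) = -24)
C(o, w) = -24 + w (C(o, w) = w - 24 = -24 + w)
t = 5*I*√17 (t = √(-425) = 5*I*√17 ≈ 20.616*I)
1/(t + C(h, -24)) = 1/(5*I*√17 + (-24 - 24)) = 1/(5*I*√17 - 48) = 1/(-48 + 5*I*√17)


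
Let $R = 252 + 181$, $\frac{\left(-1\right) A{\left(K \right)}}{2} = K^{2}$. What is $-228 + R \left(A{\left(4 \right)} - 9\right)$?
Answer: $-17981$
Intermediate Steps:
$A{\left(K \right)} = - 2 K^{2}$
$R = 433$
$-228 + R \left(A{\left(4 \right)} - 9\right) = -228 + 433 \left(- 2 \cdot 4^{2} - 9\right) = -228 + 433 \left(\left(-2\right) 16 - 9\right) = -228 + 433 \left(-32 - 9\right) = -228 + 433 \left(-41\right) = -228 - 17753 = -17981$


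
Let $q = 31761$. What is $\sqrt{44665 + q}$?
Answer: $\sqrt{76426} \approx 276.45$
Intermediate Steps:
$\sqrt{44665 + q} = \sqrt{44665 + 31761} = \sqrt{76426}$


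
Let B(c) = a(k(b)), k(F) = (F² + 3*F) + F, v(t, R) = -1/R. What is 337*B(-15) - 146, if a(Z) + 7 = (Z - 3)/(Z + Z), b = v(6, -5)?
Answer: -20568/7 ≈ -2938.3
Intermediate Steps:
b = ⅕ (b = -1/(-5) = -1*(-⅕) = ⅕ ≈ 0.20000)
k(F) = F² + 4*F
a(Z) = -7 + (-3 + Z)/(2*Z) (a(Z) = -7 + (Z - 3)/(Z + Z) = -7 + (-3 + Z)/((2*Z)) = -7 + (-3 + Z)*(1/(2*Z)) = -7 + (-3 + Z)/(2*Z))
B(c) = -58/7 (B(c) = (-3 - 13*(4 + ⅕)/5)/(2*(((4 + ⅕)/5))) = (-3 - 13*21/(5*5))/(2*(((⅕)*(21/5)))) = (-3 - 13*21/25)/(2*(21/25)) = (½)*(25/21)*(-3 - 273/25) = (½)*(25/21)*(-348/25) = -58/7)
337*B(-15) - 146 = 337*(-58/7) - 146 = -19546/7 - 146 = -20568/7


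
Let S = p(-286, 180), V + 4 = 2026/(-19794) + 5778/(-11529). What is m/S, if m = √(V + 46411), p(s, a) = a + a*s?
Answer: -√207195703464143814/108397387350 ≈ -0.0041993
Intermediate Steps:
V = -19454585/4226019 (V = -4 + (2026/(-19794) + 5778/(-11529)) = -4 + (2026*(-1/19794) + 5778*(-1/11529)) = -4 + (-1013/9897 - 214/427) = -4 - 2550509/4226019 = -19454585/4226019 ≈ -4.6035)
m = 2*√207195703464143814/4226019 (m = √(-19454585/4226019 + 46411) = √(196114313224/4226019) = 2*√207195703464143814/4226019 ≈ 215.42)
S = -51300 (S = 180*(1 - 286) = 180*(-285) = -51300)
m/S = (2*√207195703464143814/4226019)/(-51300) = (2*√207195703464143814/4226019)*(-1/51300) = -√207195703464143814/108397387350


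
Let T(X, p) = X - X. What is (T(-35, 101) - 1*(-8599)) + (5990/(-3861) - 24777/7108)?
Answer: 235852611895/27443988 ≈ 8594.0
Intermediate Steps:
T(X, p) = 0
(T(-35, 101) - 1*(-8599)) + (5990/(-3861) - 24777/7108) = (0 - 1*(-8599)) + (5990/(-3861) - 24777/7108) = (0 + 8599) + (5990*(-1/3861) - 24777*1/7108) = 8599 + (-5990/3861 - 24777/7108) = 8599 - 138240917/27443988 = 235852611895/27443988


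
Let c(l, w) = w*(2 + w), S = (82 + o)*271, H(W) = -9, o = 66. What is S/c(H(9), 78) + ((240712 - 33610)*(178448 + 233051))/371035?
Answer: 759716886679/3307512 ≈ 2.2969e+5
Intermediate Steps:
S = 40108 (S = (82 + 66)*271 = 148*271 = 40108)
S/c(H(9), 78) + ((240712 - 33610)*(178448 + 233051))/371035 = 40108/((78*(2 + 78))) + ((240712 - 33610)*(178448 + 233051))/371035 = 40108/((78*80)) + (207102*411499)*(1/371035) = 40108/6240 + 85222265898*(1/371035) = 40108*(1/6240) + 12174609414/53005 = 10027/1560 + 12174609414/53005 = 759716886679/3307512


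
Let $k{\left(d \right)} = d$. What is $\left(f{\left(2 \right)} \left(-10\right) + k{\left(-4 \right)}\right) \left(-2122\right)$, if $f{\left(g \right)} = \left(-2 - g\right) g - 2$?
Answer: $-203712$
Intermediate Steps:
$f{\left(g \right)} = -2 + g \left(-2 - g\right)$ ($f{\left(g \right)} = g \left(-2 - g\right) - 2 = -2 + g \left(-2 - g\right)$)
$\left(f{\left(2 \right)} \left(-10\right) + k{\left(-4 \right)}\right) \left(-2122\right) = \left(\left(-2 - 2^{2} - 4\right) \left(-10\right) - 4\right) \left(-2122\right) = \left(\left(-2 - 4 - 4\right) \left(-10\right) - 4\right) \left(-2122\right) = \left(\left(-10\right) \left(-10\right) - 4\right) \left(-2122\right) = \left(100 - 4\right) \left(-2122\right) = 96 \left(-2122\right) = -203712$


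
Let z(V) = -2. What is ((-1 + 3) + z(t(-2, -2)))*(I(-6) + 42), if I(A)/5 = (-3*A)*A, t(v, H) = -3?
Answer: 0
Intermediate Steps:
I(A) = -15*A**2 (I(A) = 5*((-3*A)*A) = 5*(-3*A**2) = -15*A**2)
((-1 + 3) + z(t(-2, -2)))*(I(-6) + 42) = ((-1 + 3) - 2)*(-15*(-6)**2 + 42) = (2 - 2)*(-15*36 + 42) = 0*(-540 + 42) = 0*(-498) = 0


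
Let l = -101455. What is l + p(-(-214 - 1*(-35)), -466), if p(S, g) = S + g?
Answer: -101742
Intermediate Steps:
l + p(-(-214 - 1*(-35)), -466) = -101455 + (-(-214 - 1*(-35)) - 466) = -101455 + (-(-214 + 35) - 466) = -101455 + (-1*(-179) - 466) = -101455 + (179 - 466) = -101455 - 287 = -101742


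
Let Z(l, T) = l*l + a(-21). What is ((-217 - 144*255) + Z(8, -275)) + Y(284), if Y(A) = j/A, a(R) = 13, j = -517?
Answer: -10468757/284 ≈ -36862.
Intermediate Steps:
Z(l, T) = 13 + l² (Z(l, T) = l*l + 13 = l² + 13 = 13 + l²)
Y(A) = -517/A
((-217 - 144*255) + Z(8, -275)) + Y(284) = ((-217 - 144*255) + (13 + 8²)) - 517/284 = ((-217 - 36720) + (13 + 64)) - 517*1/284 = (-36937 + 77) - 517/284 = -36860 - 517/284 = -10468757/284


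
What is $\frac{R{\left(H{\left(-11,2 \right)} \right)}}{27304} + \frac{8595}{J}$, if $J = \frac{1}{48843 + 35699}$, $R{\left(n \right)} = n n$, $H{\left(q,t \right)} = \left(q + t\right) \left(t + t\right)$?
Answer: $\frac{2480017166532}{3413} \approx 7.2664 \cdot 10^{8}$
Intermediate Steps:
$H{\left(q,t \right)} = 2 t \left(q + t\right)$ ($H{\left(q,t \right)} = \left(q + t\right) 2 t = 2 t \left(q + t\right)$)
$R{\left(n \right)} = n^{2}$
$J = \frac{1}{84542} \approx 1.1828 \cdot 10^{-5}$
$\frac{R{\left(H{\left(-11,2 \right)} \right)}}{27304} + \frac{8595}{J} = \frac{\left(2 \cdot 2 \left(-11 + 2\right)\right)^{2}}{27304} + 8595 \frac{1}{\frac{1}{84542}} = \left(2 \cdot 2 \left(-9\right)\right)^{2} \cdot \frac{1}{27304} + 8595 \cdot 84542 = \left(-36\right)^{2} \cdot \frac{1}{27304} + 726638490 = 1296 \cdot \frac{1}{27304} + 726638490 = \frac{162}{3413} + 726638490 = \frac{2480017166532}{3413}$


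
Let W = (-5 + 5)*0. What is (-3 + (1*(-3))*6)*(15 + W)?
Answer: -315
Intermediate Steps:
W = 0 (W = 0*0 = 0)
(-3 + (1*(-3))*6)*(15 + W) = (-3 + (1*(-3))*6)*(15 + 0) = (-3 - 3*6)*15 = (-3 - 18)*15 = -21*15 = -315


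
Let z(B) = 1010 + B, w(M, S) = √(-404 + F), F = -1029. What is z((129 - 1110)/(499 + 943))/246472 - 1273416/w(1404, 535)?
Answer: 1455439/355412624 + 1273416*I*√1433/1433 ≈ 0.0040951 + 33639.0*I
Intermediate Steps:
w(M, S) = I*√1433 (w(M, S) = √(-404 - 1029) = √(-1433) = I*√1433)
z((129 - 1110)/(499 + 943))/246472 - 1273416/w(1404, 535) = (1010 + (129 - 1110)/(499 + 943))/246472 - 1273416*(-I*√1433/1433) = (1010 - 981/1442)*(1/246472) - (-1273416)*I*√1433/1433 = (1010 - 981*1/1442)*(1/246472) + 1273416*I*√1433/1433 = (1010 - 981/1442)*(1/246472) + 1273416*I*√1433/1433 = (1455439/1442)*(1/246472) + 1273416*I*√1433/1433 = 1455439/355412624 + 1273416*I*√1433/1433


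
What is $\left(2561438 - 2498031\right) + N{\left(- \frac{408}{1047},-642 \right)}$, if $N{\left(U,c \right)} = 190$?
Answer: $63597$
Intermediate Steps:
$\left(2561438 - 2498031\right) + N{\left(- \frac{408}{1047},-642 \right)} = \left(2561438 - 2498031\right) + 190 = 63407 + 190 = 63597$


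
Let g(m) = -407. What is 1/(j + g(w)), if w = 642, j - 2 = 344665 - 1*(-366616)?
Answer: 1/710876 ≈ 1.4067e-6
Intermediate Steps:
j = 711283 (j = 2 + (344665 - 1*(-366616)) = 2 + (344665 + 366616) = 2 + 711281 = 711283)
1/(j + g(w)) = 1/(711283 - 407) = 1/710876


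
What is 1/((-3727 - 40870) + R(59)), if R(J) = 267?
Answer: -1/44330 ≈ -2.2558e-5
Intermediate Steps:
1/((-3727 - 40870) + R(59)) = 1/((-3727 - 40870) + 267) = 1/(-44597 + 267) = 1/(-44330) = -1/44330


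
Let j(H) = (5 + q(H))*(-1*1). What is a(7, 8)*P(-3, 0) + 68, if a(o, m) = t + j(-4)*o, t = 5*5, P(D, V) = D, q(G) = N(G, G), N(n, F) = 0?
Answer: 98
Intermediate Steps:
q(G) = 0
t = 25
j(H) = -5 (j(H) = (5 + 0)*(-1*1) = 5*(-1) = -5)
a(o, m) = 25 - 5*o
a(7, 8)*P(-3, 0) + 68 = (25 - 5*7)*(-3) + 68 = (25 - 35)*(-3) + 68 = -10*(-3) + 68 = 30 + 68 = 98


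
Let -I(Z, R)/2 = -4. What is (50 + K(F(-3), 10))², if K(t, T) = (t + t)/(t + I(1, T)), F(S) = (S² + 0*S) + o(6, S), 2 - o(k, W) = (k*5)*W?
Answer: 31945104/11881 ≈ 2688.8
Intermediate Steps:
o(k, W) = 2 - 5*W*k (o(k, W) = 2 - k*5*W = 2 - 5*k*W = 2 - 5*W*k)
I(Z, R) = 8 (I(Z, R) = -2*(-4) = 8)
F(S) = 2 + S² - 30*S (F(S) = (S² + 0*S) + (2 - 5*S*6) = (S² + 0) + (2 - 30*S) = S² + (2 - 30*S) = 2 + S² - 30*S)
K(t, T) = 2*t/(8 + t) (K(t, T) = (t + t)/(t + 8) = (2*t)/(8 + t) = 2*t/(8 + t))
(50 + K(F(-3), 10))² = (50 + 2*(2 + (-3)² - 30*(-3))/(8 + (2 + (-3)² - 30*(-3))))² = (50 + 2*(2 + 9 + 90)/(8 + (2 + 9 + 90)))² = (50 + 2*101/(8 + 101))² = (50 + 2*101/109)² = (50 + 2*101*(1/109))² = (50 + 202/109)² = (5652/109)² = 31945104/11881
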